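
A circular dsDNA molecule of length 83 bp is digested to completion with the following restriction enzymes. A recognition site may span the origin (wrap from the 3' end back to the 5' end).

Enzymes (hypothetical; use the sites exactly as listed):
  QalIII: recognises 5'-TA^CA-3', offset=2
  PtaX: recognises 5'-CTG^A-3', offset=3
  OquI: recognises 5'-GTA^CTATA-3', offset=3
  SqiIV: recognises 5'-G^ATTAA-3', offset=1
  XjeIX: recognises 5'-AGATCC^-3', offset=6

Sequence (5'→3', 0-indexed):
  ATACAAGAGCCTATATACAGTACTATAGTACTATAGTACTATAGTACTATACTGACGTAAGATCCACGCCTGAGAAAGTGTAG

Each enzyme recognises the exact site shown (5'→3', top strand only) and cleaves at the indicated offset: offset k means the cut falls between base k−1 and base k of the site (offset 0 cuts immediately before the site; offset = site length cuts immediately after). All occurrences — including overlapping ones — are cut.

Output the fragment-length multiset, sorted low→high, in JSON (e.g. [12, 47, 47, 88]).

Scan for sites:
  QalIII TACA/2: at [1, 15] ⇒ [3, 17]
  PtaX CTGA/3: at [51, 69] ⇒ [54, 72]
  OquI GTACTATA/3: at [19, 27, 35, 43] ⇒ [22, 30, 38, 46]
  SqiIV (GATTAA, off=1): no sites
  XjeIX AGATCC/6: at [59] ⇒ [65]

All cut coordinates (distinct, sorted): [3, 17, 22, 30, 38, 46, 54, 65, 72]

Fragment lengths:
  3→17: 14 bp
  17→22: 5 bp
  22→30: 8 bp
  30→38: 8 bp
  38→46: 8 bp
  46→54: 8 bp
  54→65: 11 bp
  65→72: 7 bp
  72→3 (wrap): 83-72+3 = 14 bp

[5,7,8,8,8,8,11,14,14]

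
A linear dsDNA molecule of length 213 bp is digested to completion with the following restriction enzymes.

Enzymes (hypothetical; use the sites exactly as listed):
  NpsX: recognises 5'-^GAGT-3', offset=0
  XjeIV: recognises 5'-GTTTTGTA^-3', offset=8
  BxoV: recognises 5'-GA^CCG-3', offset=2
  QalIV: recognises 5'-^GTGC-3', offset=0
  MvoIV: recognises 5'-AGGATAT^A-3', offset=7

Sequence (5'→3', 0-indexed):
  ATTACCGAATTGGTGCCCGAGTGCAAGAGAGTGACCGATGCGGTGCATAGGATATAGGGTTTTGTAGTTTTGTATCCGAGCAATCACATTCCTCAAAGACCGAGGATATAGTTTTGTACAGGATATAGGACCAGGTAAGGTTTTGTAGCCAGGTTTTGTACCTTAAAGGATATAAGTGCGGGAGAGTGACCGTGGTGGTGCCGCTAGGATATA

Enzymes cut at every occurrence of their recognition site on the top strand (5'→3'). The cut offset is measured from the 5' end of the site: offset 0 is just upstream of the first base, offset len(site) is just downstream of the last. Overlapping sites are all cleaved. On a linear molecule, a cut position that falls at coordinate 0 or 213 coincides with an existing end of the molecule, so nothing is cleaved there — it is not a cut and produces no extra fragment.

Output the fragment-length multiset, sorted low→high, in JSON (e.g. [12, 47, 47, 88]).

Per-enzyme occurrences:
  NpsX (GAGT, off=0): starts [18, 28, 183] → cuts [18, 28, 183]
  XjeIV (GTTTTGTA, off=8): starts [58, 66, 110, 139, 152] → cuts [66, 74, 118, 147, 160]
  BxoV (GACCG, off=2): starts [32, 97, 187] → cuts [34, 99, 189]
  QalIV (GTGC, off=0): starts [12, 20, 42, 175, 197] → cuts [12, 20, 42, 175, 197]
  MvoIV (AGGATATA, off=7): starts [48, 102, 119, 166, 205] → cuts [55, 109, 126, 173, 212]

Pooled cuts: [12, 18, 20, 28, 34, 42, 55, 66, 74, 99, 109, 118, 126, 147, 160, 173, 175, 183, 189, 197, 212]

Fragment lengths:
  [0,12): 12 bp
  [12,18): 6 bp
  [18,20): 2 bp
  [20,28): 8 bp
  [28,34): 6 bp
  [34,42): 8 bp
  [42,55): 13 bp
  [55,66): 11 bp
  [66,74): 8 bp
  [74,99): 25 bp
  [99,109): 10 bp
  [109,118): 9 bp
  [118,126): 8 bp
  [126,147): 21 bp
  [147,160): 13 bp
  [160,173): 13 bp
  [173,175): 2 bp
  [175,183): 8 bp
  [183,189): 6 bp
  [189,197): 8 bp
  [197,212): 15 bp
  [212,213): 1 bp

[1,2,2,6,6,6,8,8,8,8,8,8,9,10,11,12,13,13,13,15,21,25]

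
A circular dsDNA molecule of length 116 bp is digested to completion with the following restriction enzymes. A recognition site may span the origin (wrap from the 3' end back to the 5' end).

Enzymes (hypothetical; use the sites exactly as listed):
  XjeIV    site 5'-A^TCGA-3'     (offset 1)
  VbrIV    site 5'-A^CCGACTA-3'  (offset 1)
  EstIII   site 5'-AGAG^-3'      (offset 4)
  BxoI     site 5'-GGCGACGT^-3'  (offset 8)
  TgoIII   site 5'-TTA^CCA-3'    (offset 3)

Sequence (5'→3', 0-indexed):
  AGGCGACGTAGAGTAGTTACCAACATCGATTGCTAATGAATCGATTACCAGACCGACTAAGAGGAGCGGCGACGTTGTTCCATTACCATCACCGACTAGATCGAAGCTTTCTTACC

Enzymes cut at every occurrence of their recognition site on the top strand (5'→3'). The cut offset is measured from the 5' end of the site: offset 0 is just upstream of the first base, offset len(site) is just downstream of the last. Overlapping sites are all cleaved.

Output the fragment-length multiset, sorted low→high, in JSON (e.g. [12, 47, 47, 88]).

Per-enzyme occurrences:
  XjeIV (ATCGA, off=1): starts [24, 39, 99] → cuts [25, 40, 100]
  VbrIV (ACCGACTA, off=1): starts [51, 90] → cuts [52, 91]
  EstIII (AGAG, off=4): starts [9, 59] → cuts [13, 63]
  BxoI (GGCGACGT, off=8): starts [1, 67] → cuts [9, 75]
  TgoIII (TTACCA, off=3): starts [16, 44, 82, 111] → cuts [19, 47, 85, 114]

All cut coordinates (distinct, sorted): [9, 13, 19, 25, 40, 47, 52, 63, 75, 85, 91, 100, 114]

Fragments:
  9→13: 4 bp
  13→19: 6 bp
  19→25: 6 bp
  25→40: 15 bp
  40→47: 7 bp
  47→52: 5 bp
  52→63: 11 bp
  63→75: 12 bp
  75→85: 10 bp
  85→91: 6 bp
  91→100: 9 bp
  100→114: 14 bp
  114→9 (wrap): 116-114+9 = 11 bp

[4,5,6,6,6,7,9,10,11,11,12,14,15]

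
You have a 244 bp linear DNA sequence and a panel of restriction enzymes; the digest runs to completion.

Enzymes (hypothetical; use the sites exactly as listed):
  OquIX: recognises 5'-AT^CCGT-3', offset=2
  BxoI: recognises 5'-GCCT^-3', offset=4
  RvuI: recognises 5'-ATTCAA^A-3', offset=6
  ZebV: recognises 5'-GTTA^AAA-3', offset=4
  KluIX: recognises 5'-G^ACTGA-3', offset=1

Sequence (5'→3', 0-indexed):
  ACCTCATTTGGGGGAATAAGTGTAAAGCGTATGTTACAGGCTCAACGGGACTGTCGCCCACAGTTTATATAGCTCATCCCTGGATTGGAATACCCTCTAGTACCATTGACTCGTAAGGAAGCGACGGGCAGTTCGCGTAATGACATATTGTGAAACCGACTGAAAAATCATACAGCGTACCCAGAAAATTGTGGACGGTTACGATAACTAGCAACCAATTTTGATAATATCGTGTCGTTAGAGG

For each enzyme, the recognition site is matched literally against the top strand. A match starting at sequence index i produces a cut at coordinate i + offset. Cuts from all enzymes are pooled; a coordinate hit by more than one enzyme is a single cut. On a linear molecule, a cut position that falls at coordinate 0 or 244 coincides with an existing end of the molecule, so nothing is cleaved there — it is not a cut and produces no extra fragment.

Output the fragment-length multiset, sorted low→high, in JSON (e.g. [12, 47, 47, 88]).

Scan for sites:
  OquIX (ATCCGT, off=2): no sites
  BxoI (GCCT, off=4): no sites
  RvuI (ATTCAAA, off=6): no sites
  ZebV (GTTAAAA, off=4): no sites
  KluIX (GACTGA, off=1): starts [157] → cuts [158]

Pooled cuts: [158]

Fragments:
  [0,158): 158 bp
  [158,244): 86 bp

[86,158]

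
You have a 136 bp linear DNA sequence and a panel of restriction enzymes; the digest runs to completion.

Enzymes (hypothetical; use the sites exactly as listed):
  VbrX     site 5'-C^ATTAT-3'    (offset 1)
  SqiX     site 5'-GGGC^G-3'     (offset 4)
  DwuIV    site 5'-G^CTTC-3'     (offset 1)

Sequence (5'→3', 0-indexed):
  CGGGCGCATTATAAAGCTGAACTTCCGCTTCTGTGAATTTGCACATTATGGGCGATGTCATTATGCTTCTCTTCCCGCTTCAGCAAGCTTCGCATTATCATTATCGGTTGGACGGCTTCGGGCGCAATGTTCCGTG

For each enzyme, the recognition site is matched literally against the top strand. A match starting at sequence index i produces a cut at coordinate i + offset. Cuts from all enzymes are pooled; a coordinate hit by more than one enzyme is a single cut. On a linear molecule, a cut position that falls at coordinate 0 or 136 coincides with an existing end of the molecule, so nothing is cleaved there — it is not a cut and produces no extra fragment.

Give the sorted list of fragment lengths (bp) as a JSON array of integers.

[2,5,6,6,6,6,8,9,10,12,13,16,17,20]

Site scan:
  VbrX CATTAT/1: at [6, 43, 58, 92, 98] ⇒ [7, 44, 59, 93, 99]
  SqiX GGGCG/4: at [1, 49, 119] ⇒ [5, 53, 123]
  DwuIV GCTTC/1: at [26, 64, 76, 86, 114] ⇒ [27, 65, 77, 87, 115]

Pooled cuts: [5, 7, 27, 44, 53, 59, 65, 77, 87, 93, 99, 115, 123]

Fragment lengths:
  [0,5): 5 bp
  [5,7): 2 bp
  [7,27): 20 bp
  [27,44): 17 bp
  [44,53): 9 bp
  [53,59): 6 bp
  [59,65): 6 bp
  [65,77): 12 bp
  [77,87): 10 bp
  [87,93): 6 bp
  [93,99): 6 bp
  [99,115): 16 bp
  [115,123): 8 bp
  [123,136): 13 bp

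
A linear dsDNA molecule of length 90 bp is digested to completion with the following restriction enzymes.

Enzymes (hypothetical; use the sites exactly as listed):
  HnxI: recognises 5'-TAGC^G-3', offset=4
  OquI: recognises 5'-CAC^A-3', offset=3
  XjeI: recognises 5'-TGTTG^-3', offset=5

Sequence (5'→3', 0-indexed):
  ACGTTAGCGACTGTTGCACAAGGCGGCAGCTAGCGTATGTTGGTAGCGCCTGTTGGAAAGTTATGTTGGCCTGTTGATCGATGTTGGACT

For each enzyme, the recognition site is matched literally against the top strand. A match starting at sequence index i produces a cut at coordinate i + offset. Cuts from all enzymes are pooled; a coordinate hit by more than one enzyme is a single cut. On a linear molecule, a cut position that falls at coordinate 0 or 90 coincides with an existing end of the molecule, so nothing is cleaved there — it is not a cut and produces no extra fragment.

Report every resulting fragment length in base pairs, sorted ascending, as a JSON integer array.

[3,4,5,8,8,8,8,8,10,13,15]

Scan for sites:
  HnxI TAGCG/4: at [4, 30, 43] ⇒ [8, 34, 47]
  OquI CACA/3: at [16] ⇒ [19]
  XjeI TGTTG/5: at [11, 37, 50, 63, 71, 81] ⇒ [16, 42, 55, 68, 76, 86]

Pooled cuts: [8, 16, 19, 34, 42, 47, 55, 68, 76, 86]

Fragment lengths:
  [0,8): 8 bp
  [8,16): 8 bp
  [16,19): 3 bp
  [19,34): 15 bp
  [34,42): 8 bp
  [42,47): 5 bp
  [47,55): 8 bp
  [55,68): 13 bp
  [68,76): 8 bp
  [76,86): 10 bp
  [86,90): 4 bp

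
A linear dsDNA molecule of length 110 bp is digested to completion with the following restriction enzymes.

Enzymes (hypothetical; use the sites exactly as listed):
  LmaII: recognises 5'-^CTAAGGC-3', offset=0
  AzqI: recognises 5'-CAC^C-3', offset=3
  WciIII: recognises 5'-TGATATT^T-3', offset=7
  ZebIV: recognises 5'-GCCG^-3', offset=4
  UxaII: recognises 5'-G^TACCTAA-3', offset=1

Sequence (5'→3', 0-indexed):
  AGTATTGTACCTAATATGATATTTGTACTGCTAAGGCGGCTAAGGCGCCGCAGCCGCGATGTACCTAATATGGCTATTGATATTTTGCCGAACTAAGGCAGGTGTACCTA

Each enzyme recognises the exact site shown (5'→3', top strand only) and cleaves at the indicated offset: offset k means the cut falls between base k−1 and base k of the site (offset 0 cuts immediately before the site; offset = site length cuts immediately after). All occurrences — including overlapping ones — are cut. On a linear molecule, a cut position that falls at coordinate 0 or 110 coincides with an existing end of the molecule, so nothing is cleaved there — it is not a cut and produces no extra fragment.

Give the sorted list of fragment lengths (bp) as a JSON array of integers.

Site scan:
  LmaII (CTAAGGC, off=0): starts [30, 39, 92] → cuts [30, 39, 92]
  AzqI (CACC, off=3): no sites
  WciIII (TGATATTT, off=7): starts [16, 77] → cuts [23, 84]
  ZebIV (GCCG, off=4): starts [46, 52, 86] → cuts [50, 56, 90]
  UxaII (GTACCTAA, off=1): starts [6, 60] → cuts [7, 61]

Pooled cuts: [7, 23, 30, 39, 50, 56, 61, 84, 90, 92]

Fragment lengths:
  [0,7): 7 bp
  [7,23): 16 bp
  [23,30): 7 bp
  [30,39): 9 bp
  [39,50): 11 bp
  [50,56): 6 bp
  [56,61): 5 bp
  [61,84): 23 bp
  [84,90): 6 bp
  [90,92): 2 bp
  [92,110): 18 bp

[2,5,6,6,7,7,9,11,16,18,23]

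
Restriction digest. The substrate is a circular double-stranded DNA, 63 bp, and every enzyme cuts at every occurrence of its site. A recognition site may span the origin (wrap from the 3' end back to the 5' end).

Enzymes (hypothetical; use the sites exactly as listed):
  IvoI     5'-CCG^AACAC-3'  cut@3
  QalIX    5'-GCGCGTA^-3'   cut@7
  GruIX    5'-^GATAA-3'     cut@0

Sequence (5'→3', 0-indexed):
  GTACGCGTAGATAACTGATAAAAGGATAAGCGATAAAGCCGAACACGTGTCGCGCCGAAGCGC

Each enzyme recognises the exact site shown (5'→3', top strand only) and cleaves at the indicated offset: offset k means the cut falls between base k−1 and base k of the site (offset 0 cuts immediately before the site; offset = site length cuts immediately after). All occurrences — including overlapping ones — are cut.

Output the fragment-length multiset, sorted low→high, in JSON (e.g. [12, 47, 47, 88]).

[6,7,7,8,10,25]

Scan for sites:
  IvoI (CCGAACAC, off=3): starts [38] → cuts [41]
  QalIX (GCGCGTA, off=7): starts [59] → cuts [3]
  GruIX (GATAA, off=0): starts [9, 16, 24, 31] → cuts [9, 16, 24, 31]

All cut coordinates (distinct, sorted): [3, 9, 16, 24, 31, 41]

Fragments:
  3→9: 6 bp
  9→16: 7 bp
  16→24: 8 bp
  24→31: 7 bp
  31→41: 10 bp
  41→3 (wrap): 63-41+3 = 25 bp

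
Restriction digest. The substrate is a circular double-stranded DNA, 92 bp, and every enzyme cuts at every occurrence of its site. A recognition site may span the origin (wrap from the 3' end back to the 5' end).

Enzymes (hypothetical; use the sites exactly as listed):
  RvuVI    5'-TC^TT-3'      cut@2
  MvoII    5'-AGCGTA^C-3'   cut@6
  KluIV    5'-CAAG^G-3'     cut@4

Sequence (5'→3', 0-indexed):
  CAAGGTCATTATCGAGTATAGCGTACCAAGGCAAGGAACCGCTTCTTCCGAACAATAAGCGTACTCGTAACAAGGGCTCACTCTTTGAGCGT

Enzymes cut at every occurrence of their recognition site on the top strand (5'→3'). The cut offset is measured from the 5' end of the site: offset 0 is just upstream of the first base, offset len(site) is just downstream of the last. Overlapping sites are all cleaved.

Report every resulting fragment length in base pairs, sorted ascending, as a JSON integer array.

[5,5,9,10,11,13,18,21]

Scan for sites:
  RvuVI TCTT/2: at [43, 81] ⇒ [45, 83]
  MvoII AGCGTAC/6: at [19, 57] ⇒ [25, 63]
  KluIV CAAGG/4: at [0, 26, 31, 70] ⇒ [4, 30, 35, 74]

Pooled cuts: [4, 25, 30, 35, 45, 63, 74, 83]

Fragment lengths:
  4→25: 21 bp
  25→30: 5 bp
  30→35: 5 bp
  35→45: 10 bp
  45→63: 18 bp
  63→74: 11 bp
  74→83: 9 bp
  83→4 (wrap): 92-83+4 = 13 bp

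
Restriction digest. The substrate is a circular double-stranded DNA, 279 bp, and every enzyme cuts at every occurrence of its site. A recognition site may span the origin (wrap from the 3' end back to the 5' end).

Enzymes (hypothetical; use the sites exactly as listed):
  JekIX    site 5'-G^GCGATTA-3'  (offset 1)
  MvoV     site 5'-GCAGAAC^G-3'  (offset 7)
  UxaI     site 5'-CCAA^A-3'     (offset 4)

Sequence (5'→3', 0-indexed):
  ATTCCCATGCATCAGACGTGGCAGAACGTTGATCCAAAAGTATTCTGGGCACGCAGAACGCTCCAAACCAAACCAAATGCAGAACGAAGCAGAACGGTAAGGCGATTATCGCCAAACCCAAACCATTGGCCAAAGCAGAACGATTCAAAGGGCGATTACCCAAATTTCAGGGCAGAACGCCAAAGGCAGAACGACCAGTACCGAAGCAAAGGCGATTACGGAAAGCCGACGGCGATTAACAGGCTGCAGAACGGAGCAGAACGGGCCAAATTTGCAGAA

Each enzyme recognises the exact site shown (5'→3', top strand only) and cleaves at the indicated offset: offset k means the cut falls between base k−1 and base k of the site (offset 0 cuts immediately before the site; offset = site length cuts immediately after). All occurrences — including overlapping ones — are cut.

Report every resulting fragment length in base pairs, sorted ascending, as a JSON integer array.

Per-enzyme occurrences:
  JekIX GGCGATTA/1: at [100, 150, 210, 230] ⇒ [101, 151, 211, 231]
  MvoV GCAGAACG/7: at [20, 52, 78, 88, 134, 171, 185, 245, 255] ⇒ [27, 59, 85, 95, 141, 178, 192, 252, 262]
  UxaI CCAAA/4: at [33, 62, 67, 72, 111, 117, 129, 159, 179, 265] ⇒ [37, 66, 71, 76, 115, 121, 133, 163, 183, 269]

Pooled cuts: [27, 37, 59, 66, 71, 76, 85, 95, 101, 115, 121, 133, 141, 151, 163, 178, 183, 192, 211, 231, 252, 262, 269]

Fragments:
  27→37: 10 bp
  37→59: 22 bp
  59→66: 7 bp
  66→71: 5 bp
  71→76: 5 bp
  76→85: 9 bp
  85→95: 10 bp
  95→101: 6 bp
  101→115: 14 bp
  115→121: 6 bp
  121→133: 12 bp
  133→141: 8 bp
  141→151: 10 bp
  151→163: 12 bp
  163→178: 15 bp
  178→183: 5 bp
  183→192: 9 bp
  192→211: 19 bp
  211→231: 20 bp
  231→252: 21 bp
  252→262: 10 bp
  262→269: 7 bp
  269→27 (wrap): 279-269+27 = 37 bp

[5,5,5,6,6,7,7,8,9,9,10,10,10,10,12,12,14,15,19,20,21,22,37]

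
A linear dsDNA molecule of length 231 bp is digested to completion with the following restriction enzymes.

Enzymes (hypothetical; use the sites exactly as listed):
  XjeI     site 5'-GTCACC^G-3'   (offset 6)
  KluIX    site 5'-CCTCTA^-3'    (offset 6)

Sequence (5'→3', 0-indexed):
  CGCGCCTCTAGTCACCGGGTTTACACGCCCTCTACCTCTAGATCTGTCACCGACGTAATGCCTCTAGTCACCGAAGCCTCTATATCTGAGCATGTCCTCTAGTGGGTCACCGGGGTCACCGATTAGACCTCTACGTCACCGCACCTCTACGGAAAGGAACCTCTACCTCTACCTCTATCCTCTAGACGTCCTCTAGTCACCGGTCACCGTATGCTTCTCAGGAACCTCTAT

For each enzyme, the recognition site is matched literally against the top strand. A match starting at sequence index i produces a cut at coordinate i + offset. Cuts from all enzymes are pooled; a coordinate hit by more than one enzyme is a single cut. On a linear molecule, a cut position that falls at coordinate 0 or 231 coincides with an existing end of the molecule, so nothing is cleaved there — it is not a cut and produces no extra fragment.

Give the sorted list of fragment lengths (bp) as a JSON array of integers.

[1,6,6,6,6,6,6,7,7,7,9,9,10,10,10,11,11,13,15,16,18,19,22]

Scan for sites:
  XjeI (GTCACCG, off=6): starts [10, 45, 66, 105, 114, 134, 195, 202] → cuts [16, 51, 72, 111, 120, 140, 201, 208]
  KluIX (CCTCTA, off=6): starts [4, 28, 34, 60, 76, 95, 127, 143, 159, 165, 171, 178, 189, 224] → cuts [10, 34, 40, 66, 82, 101, 133, 149, 165, 171, 177, 184, 195, 230]

Pooled cuts: [10, 16, 34, 40, 51, 66, 72, 82, 101, 111, 120, 133, 140, 149, 165, 171, 177, 184, 195, 201, 208, 230]

Fragment lengths:
  [0,10): 10 bp
  [10,16): 6 bp
  [16,34): 18 bp
  [34,40): 6 bp
  [40,51): 11 bp
  [51,66): 15 bp
  [66,72): 6 bp
  [72,82): 10 bp
  [82,101): 19 bp
  [101,111): 10 bp
  [111,120): 9 bp
  [120,133): 13 bp
  [133,140): 7 bp
  [140,149): 9 bp
  [149,165): 16 bp
  [165,171): 6 bp
  [171,177): 6 bp
  [177,184): 7 bp
  [184,195): 11 bp
  [195,201): 6 bp
  [201,208): 7 bp
  [208,230): 22 bp
  [230,231): 1 bp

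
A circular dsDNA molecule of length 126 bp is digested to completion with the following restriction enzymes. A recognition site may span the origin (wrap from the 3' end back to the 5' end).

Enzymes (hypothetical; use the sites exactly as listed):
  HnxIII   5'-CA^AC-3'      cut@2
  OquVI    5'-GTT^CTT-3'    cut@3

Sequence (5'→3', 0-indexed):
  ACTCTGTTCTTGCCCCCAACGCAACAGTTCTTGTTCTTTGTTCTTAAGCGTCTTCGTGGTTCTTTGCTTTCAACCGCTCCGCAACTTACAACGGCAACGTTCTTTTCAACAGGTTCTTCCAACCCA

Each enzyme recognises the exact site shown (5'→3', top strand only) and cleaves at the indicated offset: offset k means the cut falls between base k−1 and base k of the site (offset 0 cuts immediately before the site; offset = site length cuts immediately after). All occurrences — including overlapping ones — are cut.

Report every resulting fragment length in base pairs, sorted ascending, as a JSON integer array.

[5,5,5,6,6,6,6,7,7,7,7,8,10,11,11,19]

Per-enzyme occurrences:
  HnxIII CAAC/2: at [16, 21, 70, 81, 88, 94, 106, 119, 124] ⇒ [0, 18, 23, 72, 83, 90, 96, 108, 121]
  OquVI GTTCTT/3: at [5, 26, 32, 39, 58, 98, 112] ⇒ [8, 29, 35, 42, 61, 101, 115]

Pooled cuts: [0, 8, 18, 23, 29, 35, 42, 61, 72, 83, 90, 96, 101, 108, 115, 121]

Fragment lengths:
  0→8: 8 bp
  8→18: 10 bp
  18→23: 5 bp
  23→29: 6 bp
  29→35: 6 bp
  35→42: 7 bp
  42→61: 19 bp
  61→72: 11 bp
  72→83: 11 bp
  83→90: 7 bp
  90→96: 6 bp
  96→101: 5 bp
  101→108: 7 bp
  108→115: 7 bp
  115→121: 6 bp
  121→0 (wrap): 126-121+0 = 5 bp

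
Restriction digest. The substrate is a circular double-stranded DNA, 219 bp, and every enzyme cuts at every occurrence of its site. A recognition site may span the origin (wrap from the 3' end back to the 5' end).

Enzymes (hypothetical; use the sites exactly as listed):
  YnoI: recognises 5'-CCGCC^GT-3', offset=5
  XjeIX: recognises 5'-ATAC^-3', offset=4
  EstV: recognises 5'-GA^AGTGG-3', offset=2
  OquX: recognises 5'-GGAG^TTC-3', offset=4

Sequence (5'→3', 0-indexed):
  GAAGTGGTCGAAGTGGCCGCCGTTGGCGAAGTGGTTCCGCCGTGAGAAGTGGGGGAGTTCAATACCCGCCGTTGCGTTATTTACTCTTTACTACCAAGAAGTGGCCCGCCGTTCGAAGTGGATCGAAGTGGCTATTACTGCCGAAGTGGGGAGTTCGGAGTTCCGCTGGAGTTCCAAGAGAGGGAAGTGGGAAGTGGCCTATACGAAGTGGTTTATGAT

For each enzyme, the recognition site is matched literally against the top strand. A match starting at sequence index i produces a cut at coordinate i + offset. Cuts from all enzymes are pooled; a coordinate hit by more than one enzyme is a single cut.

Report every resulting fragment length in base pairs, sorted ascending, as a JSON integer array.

[2,5,6,6,7,7,8,8,9,9,10,10,10,11,11,12,12,14,15,18,29]

Per-enzyme occurrences:
  YnoI CCGCCGT/5: at [16, 36, 65, 105] ⇒ [21, 41, 70, 110]
  XjeIX ATAC/4: at [61, 200] ⇒ [65, 204]
  EstV GAAGTGG/2: at [0, 9, 27, 45, 97, 114, 124, 142, 183, 190, 204] ⇒ [2, 11, 29, 47, 99, 116, 126, 144, 185, 192, 206]
  OquX GGAGTTC/4: at [53, 149, 156, 167] ⇒ [57, 153, 160, 171]

All cut coordinates (distinct, sorted): [2, 11, 21, 29, 41, 47, 57, 65, 70, 99, 110, 116, 126, 144, 153, 160, 171, 185, 192, 204, 206]

Fragment lengths:
  2→11: 9 bp
  11→21: 10 bp
  21→29: 8 bp
  29→41: 12 bp
  41→47: 6 bp
  47→57: 10 bp
  57→65: 8 bp
  65→70: 5 bp
  70→99: 29 bp
  99→110: 11 bp
  110→116: 6 bp
  116→126: 10 bp
  126→144: 18 bp
  144→153: 9 bp
  153→160: 7 bp
  160→171: 11 bp
  171→185: 14 bp
  185→192: 7 bp
  192→204: 12 bp
  204→206: 2 bp
  206→2 (wrap): 219-206+2 = 15 bp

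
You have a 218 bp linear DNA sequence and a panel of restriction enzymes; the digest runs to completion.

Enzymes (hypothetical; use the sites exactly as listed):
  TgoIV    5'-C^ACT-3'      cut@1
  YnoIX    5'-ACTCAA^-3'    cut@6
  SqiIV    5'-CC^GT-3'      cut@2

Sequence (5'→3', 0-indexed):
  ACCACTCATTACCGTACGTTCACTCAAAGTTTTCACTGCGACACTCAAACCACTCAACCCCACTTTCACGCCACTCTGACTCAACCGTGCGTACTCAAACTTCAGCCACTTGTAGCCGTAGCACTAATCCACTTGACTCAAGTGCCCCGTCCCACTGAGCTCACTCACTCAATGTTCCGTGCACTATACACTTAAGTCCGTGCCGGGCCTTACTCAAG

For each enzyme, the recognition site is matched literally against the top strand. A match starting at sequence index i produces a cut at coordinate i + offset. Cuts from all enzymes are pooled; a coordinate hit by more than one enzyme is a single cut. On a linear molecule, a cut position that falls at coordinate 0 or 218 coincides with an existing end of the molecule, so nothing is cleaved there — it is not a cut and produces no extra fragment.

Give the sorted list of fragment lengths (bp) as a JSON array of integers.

[1,2,3,3,4,4,4,5,5,6,6,6,6,6,7,7,7,8,8,8,9,9,10,10,10,11,11,12,12,18]

Site scan:
  TgoIV (CACT, off=1): starts [2, 20, 33, 41, 50, 60, 71, 106, 121, 129, 152, 161, 165, 181, 188] → cuts [3, 21, 34, 42, 51, 61, 72, 107, 122, 130, 153, 162, 166, 182, 189]
  YnoIX (ACTCAA, off=6): starts [21, 42, 51, 78, 92, 135, 166, 211] → cuts [27, 48, 57, 84, 98, 141, 172, 217]
  SqiIV (CCGT, off=2): starts [11, 84, 115, 146, 176, 197] → cuts [13, 86, 117, 148, 178, 199]

All cut coordinates (distinct, sorted): [3, 13, 21, 27, 34, 42, 48, 51, 57, 61, 72, 84, 86, 98, 107, 117, 122, 130, 141, 148, 153, 162, 166, 172, 178, 182, 189, 199, 217]

Fragment lengths:
  [0,3): 3 bp
  [3,13): 10 bp
  [13,21): 8 bp
  [21,27): 6 bp
  [27,34): 7 bp
  [34,42): 8 bp
  [42,48): 6 bp
  [48,51): 3 bp
  [51,57): 6 bp
  [57,61): 4 bp
  [61,72): 11 bp
  [72,84): 12 bp
  [84,86): 2 bp
  [86,98): 12 bp
  [98,107): 9 bp
  [107,117): 10 bp
  [117,122): 5 bp
  [122,130): 8 bp
  [130,141): 11 bp
  [141,148): 7 bp
  [148,153): 5 bp
  [153,162): 9 bp
  [162,166): 4 bp
  [166,172): 6 bp
  [172,178): 6 bp
  [178,182): 4 bp
  [182,189): 7 bp
  [189,199): 10 bp
  [199,217): 18 bp
  [217,218): 1 bp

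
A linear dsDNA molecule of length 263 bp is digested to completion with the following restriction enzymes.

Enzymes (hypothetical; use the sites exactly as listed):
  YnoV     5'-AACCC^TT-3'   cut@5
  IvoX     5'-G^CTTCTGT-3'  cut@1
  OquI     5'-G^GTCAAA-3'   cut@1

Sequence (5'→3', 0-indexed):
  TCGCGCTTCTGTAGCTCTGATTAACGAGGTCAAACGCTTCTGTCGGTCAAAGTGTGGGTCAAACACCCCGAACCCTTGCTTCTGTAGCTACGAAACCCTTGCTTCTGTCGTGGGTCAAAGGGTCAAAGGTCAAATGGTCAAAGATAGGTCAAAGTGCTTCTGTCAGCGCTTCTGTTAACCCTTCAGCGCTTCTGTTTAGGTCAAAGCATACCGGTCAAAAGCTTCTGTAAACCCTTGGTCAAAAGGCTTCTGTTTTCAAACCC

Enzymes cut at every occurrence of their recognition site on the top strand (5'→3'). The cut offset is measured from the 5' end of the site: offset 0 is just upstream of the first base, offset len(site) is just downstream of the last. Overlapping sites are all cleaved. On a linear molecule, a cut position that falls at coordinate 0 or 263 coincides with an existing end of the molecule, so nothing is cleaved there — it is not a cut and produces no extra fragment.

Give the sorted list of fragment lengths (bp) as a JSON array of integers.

Per-enzyme occurrences:
  YnoV AACCCTT/5: at [70, 93, 176, 229] ⇒ [75, 98, 181, 234]
  IvoX GCTTCTGT/1: at [4, 35, 77, 100, 155, 167, 187, 220, 245] ⇒ [5, 36, 78, 101, 156, 168, 188, 221, 246]
  OquI GGTCAAA/1: at [27, 44, 56, 112, 120, 127, 135, 146, 198, 212, 236] ⇒ [28, 45, 57, 113, 121, 128, 136, 147, 199, 213, 237]

All cut coordinates (distinct, sorted): [5, 28, 36, 45, 57, 75, 78, 98, 101, 113, 121, 128, 136, 147, 156, 168, 181, 188, 199, 213, 221, 234, 237, 246]

Fragment lengths:
  [0,5): 5 bp
  [5,28): 23 bp
  [28,36): 8 bp
  [36,45): 9 bp
  [45,57): 12 bp
  [57,75): 18 bp
  [75,78): 3 bp
  [78,98): 20 bp
  [98,101): 3 bp
  [101,113): 12 bp
  [113,121): 8 bp
  [121,128): 7 bp
  [128,136): 8 bp
  [136,147): 11 bp
  [147,156): 9 bp
  [156,168): 12 bp
  [168,181): 13 bp
  [181,188): 7 bp
  [188,199): 11 bp
  [199,213): 14 bp
  [213,221): 8 bp
  [221,234): 13 bp
  [234,237): 3 bp
  [237,246): 9 bp
  [246,263): 17 bp

[3,3,3,5,7,7,8,8,8,8,9,9,9,11,11,12,12,12,13,13,14,17,18,20,23]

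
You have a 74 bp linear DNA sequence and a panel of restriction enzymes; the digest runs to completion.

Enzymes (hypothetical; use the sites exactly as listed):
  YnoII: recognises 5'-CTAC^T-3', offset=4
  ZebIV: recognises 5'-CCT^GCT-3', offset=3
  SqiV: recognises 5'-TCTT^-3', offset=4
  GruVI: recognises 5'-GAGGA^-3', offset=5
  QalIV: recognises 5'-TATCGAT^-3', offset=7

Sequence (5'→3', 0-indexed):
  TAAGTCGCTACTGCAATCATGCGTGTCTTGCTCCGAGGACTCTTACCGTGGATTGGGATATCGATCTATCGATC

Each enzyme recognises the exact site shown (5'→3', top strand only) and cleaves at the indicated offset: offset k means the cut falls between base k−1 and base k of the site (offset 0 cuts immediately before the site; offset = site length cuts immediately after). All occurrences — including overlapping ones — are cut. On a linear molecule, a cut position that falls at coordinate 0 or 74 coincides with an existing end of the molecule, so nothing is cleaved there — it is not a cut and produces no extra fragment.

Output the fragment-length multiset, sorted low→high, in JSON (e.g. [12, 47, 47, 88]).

[1,5,8,10,11,18,21]

Per-enzyme occurrences:
  YnoII (CTACT, off=4): starts [7] → cuts [11]
  ZebIV (CCTGCT, off=3): no sites
  SqiV (TCTT, off=4): starts [25, 40] → cuts [29, 44]
  GruVI (GAGGA, off=5): starts [34] → cuts [39]
  QalIV (TATCGAT, off=7): starts [58, 66] → cuts [65, 73]

Pooled cuts: [11, 29, 39, 44, 65, 73]

Fragments:
  [0,11): 11 bp
  [11,29): 18 bp
  [29,39): 10 bp
  [39,44): 5 bp
  [44,65): 21 bp
  [65,73): 8 bp
  [73,74): 1 bp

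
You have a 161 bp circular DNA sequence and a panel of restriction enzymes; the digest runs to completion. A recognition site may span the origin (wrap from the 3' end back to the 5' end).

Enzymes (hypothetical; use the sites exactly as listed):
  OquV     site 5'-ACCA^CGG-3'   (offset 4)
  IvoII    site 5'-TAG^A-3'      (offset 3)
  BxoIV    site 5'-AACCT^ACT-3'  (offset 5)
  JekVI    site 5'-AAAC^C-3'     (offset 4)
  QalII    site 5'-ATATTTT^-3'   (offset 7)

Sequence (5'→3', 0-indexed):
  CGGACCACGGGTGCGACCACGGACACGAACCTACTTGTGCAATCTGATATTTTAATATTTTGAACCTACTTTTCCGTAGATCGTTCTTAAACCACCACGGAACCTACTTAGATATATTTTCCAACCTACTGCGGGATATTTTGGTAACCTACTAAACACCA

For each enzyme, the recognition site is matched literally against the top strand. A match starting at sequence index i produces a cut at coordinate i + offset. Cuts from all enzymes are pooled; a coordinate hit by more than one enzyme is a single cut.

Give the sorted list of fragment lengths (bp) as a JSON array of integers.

Scan for sites:
  OquV ACCACGG/4: at [3, 15, 93, 157] ⇒ [0, 7, 19, 97]
  IvoII TAGA/3: at [76, 108] ⇒ [79, 111]
  BxoIV AACCTACT/5: at [27, 62, 100, 122, 145] ⇒ [32, 67, 105, 127, 150]
  JekVI AAACC/4: at [88] ⇒ [92]
  QalII ATATTTT/7: at [46, 54, 113, 135] ⇒ [53, 61, 120, 142]

All cut coordinates (distinct, sorted): [0, 7, 19, 32, 53, 61, 67, 79, 92, 97, 105, 111, 120, 127, 142, 150]

Fragment lengths:
  0→7: 7 bp
  7→19: 12 bp
  19→32: 13 bp
  32→53: 21 bp
  53→61: 8 bp
  61→67: 6 bp
  67→79: 12 bp
  79→92: 13 bp
  92→97: 5 bp
  97→105: 8 bp
  105→111: 6 bp
  111→120: 9 bp
  120→127: 7 bp
  127→142: 15 bp
  142→150: 8 bp
  150→0 (wrap): 161-150+0 = 11 bp

[5,6,6,7,7,8,8,8,9,11,12,12,13,13,15,21]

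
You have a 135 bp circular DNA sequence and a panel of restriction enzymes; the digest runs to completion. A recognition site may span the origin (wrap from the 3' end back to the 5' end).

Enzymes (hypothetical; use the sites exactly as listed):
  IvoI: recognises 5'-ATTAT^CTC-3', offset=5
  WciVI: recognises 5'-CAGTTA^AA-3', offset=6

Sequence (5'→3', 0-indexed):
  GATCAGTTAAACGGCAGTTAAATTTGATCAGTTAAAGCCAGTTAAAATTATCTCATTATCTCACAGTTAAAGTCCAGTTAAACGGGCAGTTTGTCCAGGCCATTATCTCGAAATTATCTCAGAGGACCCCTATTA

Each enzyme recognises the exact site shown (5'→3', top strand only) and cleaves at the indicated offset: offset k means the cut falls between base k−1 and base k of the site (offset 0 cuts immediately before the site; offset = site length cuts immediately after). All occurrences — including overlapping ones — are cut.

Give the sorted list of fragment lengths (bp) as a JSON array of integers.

Per-enzyme occurrences:
  IvoI (ATTATCTC, off=5): starts [46, 54, 101, 112] → cuts [51, 59, 106, 117]
  WciVI (CAGTTAAA, off=6): starts [3, 14, 28, 38, 63, 74] → cuts [9, 20, 34, 44, 69, 80]

All cut coordinates (distinct, sorted): [9, 20, 34, 44, 51, 59, 69, 80, 106, 117]

Fragments:
  9→20: 11 bp
  20→34: 14 bp
  34→44: 10 bp
  44→51: 7 bp
  51→59: 8 bp
  59→69: 10 bp
  69→80: 11 bp
  80→106: 26 bp
  106→117: 11 bp
  117→9 (wrap): 135-117+9 = 27 bp

[7,8,10,10,11,11,11,14,26,27]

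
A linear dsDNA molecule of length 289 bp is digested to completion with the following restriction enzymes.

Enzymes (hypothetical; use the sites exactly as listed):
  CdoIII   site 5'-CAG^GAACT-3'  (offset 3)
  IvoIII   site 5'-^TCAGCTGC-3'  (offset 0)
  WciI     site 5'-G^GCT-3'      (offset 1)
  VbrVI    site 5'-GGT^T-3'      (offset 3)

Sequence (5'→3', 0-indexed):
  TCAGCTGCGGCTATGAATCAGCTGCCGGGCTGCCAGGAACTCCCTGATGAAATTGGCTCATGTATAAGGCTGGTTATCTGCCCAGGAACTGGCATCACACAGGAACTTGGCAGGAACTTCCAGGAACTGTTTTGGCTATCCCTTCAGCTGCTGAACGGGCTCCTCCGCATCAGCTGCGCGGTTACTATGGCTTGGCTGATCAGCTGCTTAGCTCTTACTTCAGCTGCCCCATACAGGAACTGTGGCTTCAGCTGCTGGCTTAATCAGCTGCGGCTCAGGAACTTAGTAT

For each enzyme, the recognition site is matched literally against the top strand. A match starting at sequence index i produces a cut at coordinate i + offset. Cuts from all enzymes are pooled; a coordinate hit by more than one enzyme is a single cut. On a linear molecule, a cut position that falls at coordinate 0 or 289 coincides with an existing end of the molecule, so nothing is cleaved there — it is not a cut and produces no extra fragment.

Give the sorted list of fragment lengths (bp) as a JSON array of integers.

[3,5,5,6,6,6,7,8,8,8,9,9,9,10,10,11,11,11,11,11,11,13,13,15,17,17,19,20]

Per-enzyme occurrences:
  CdoIII CAGGAACT/3: at [33, 82, 99, 110, 120, 233, 275] ⇒ [36, 85, 102, 113, 123, 236, 278]
  IvoIII TCAGCTGC/0: at [0, 17, 143, 169, 199, 219, 247, 263] ⇒ [17, 143, 169, 199, 219, 247, 263] (position 0 is a terminus of the linear molecule — no cut)
  WciI GGCT/1: at [8, 27, 54, 67, 133, 157, 188, 193, 243, 256, 271] ⇒ [9, 28, 55, 68, 134, 158, 189, 194, 244, 257, 272]
  VbrVI GGTT/3: at [71, 179] ⇒ [74, 182]

All cut coordinates (distinct, sorted): [9, 17, 28, 36, 55, 68, 74, 85, 102, 113, 123, 134, 143, 158, 169, 182, 189, 194, 199, 219, 236, 244, 247, 257, 263, 272, 278]

Fragment lengths:
  [0,9): 9 bp
  [9,17): 8 bp
  [17,28): 11 bp
  [28,36): 8 bp
  [36,55): 19 bp
  [55,68): 13 bp
  [68,74): 6 bp
  [74,85): 11 bp
  [85,102): 17 bp
  [102,113): 11 bp
  [113,123): 10 bp
  [123,134): 11 bp
  [134,143): 9 bp
  [143,158): 15 bp
  [158,169): 11 bp
  [169,182): 13 bp
  [182,189): 7 bp
  [189,194): 5 bp
  [194,199): 5 bp
  [199,219): 20 bp
  [219,236): 17 bp
  [236,244): 8 bp
  [244,247): 3 bp
  [247,257): 10 bp
  [257,263): 6 bp
  [263,272): 9 bp
  [272,278): 6 bp
  [278,289): 11 bp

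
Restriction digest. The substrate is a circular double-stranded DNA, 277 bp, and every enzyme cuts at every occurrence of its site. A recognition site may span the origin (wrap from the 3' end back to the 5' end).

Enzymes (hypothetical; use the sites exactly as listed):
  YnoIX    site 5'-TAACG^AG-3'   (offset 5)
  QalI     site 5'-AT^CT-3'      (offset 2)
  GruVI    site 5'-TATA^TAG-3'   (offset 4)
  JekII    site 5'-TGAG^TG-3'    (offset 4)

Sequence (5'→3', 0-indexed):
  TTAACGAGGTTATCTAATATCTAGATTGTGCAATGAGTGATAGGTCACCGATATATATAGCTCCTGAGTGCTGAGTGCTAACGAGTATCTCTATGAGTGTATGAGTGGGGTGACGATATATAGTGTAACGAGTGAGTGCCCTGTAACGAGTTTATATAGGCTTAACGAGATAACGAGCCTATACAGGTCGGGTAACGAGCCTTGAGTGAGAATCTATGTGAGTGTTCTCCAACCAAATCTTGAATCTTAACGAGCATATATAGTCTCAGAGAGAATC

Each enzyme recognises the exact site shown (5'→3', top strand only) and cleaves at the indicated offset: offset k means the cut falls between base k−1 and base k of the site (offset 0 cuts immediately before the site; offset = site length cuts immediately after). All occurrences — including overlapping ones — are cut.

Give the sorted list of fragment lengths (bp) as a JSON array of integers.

[5,6,7,7,7,7,7,7,7,8,8,8,8,8,9,9,9,10,11,11,12,15,16,16,17,20,22]

Per-enzyme occurrences:
  YnoIX (TAACGAG, off=5): starts [1, 78, 125, 143, 162, 170, 192, 247] → cuts [6, 83, 130, 148, 167, 175, 197, 252]
  QalI (ATCT, off=2): starts [11, 18, 86, 211, 236, 243, 274] → cuts [13, 20, 88, 213, 238, 245, 276]
  GruVI (TATATAG, off=4): starts [53, 116, 152, 256] → cuts [57, 120, 156, 260]
  JekII (TGAGTG, off=4): starts [33, 64, 71, 93, 101, 132, 202, 218] → cuts [37, 68, 75, 97, 105, 136, 206, 222]

All cut coordinates (distinct, sorted): [6, 13, 20, 37, 57, 68, 75, 83, 88, 97, 105, 120, 130, 136, 148, 156, 167, 175, 197, 206, 213, 222, 238, 245, 252, 260, 276]

Fragments:
  6→13: 7 bp
  13→20: 7 bp
  20→37: 17 bp
  37→57: 20 bp
  57→68: 11 bp
  68→75: 7 bp
  75→83: 8 bp
  83→88: 5 bp
  88→97: 9 bp
  97→105: 8 bp
  105→120: 15 bp
  120→130: 10 bp
  130→136: 6 bp
  136→148: 12 bp
  148→156: 8 bp
  156→167: 11 bp
  167→175: 8 bp
  175→197: 22 bp
  197→206: 9 bp
  206→213: 7 bp
  213→222: 9 bp
  222→238: 16 bp
  238→245: 7 bp
  245→252: 7 bp
  252→260: 8 bp
  260→276: 16 bp
  276→6 (wrap): 277-276+6 = 7 bp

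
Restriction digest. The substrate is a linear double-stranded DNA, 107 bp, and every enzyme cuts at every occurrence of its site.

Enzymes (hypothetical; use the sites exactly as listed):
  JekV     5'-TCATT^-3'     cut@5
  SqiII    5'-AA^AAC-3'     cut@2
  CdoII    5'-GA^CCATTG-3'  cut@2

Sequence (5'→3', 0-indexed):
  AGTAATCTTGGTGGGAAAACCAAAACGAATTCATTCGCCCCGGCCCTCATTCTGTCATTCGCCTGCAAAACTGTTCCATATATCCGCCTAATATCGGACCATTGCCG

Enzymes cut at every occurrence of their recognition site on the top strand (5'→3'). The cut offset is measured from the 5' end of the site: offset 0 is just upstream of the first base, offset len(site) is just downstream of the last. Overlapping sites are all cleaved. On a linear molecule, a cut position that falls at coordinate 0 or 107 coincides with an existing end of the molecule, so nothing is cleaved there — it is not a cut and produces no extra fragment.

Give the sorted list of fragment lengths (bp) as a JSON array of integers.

Site scan:
  JekV (TCATT, off=5): starts [30, 46, 54] → cuts [35, 51, 59]
  SqiII (AAAAC, off=2): starts [15, 21, 66] → cuts [17, 23, 68]
  CdoII (GACCATTG, off=2): starts [96] → cuts [98]

All cut coordinates (distinct, sorted): [17, 23, 35, 51, 59, 68, 98]

Fragment lengths:
  [0,17): 17 bp
  [17,23): 6 bp
  [23,35): 12 bp
  [35,51): 16 bp
  [51,59): 8 bp
  [59,68): 9 bp
  [68,98): 30 bp
  [98,107): 9 bp

[6,8,9,9,12,16,17,30]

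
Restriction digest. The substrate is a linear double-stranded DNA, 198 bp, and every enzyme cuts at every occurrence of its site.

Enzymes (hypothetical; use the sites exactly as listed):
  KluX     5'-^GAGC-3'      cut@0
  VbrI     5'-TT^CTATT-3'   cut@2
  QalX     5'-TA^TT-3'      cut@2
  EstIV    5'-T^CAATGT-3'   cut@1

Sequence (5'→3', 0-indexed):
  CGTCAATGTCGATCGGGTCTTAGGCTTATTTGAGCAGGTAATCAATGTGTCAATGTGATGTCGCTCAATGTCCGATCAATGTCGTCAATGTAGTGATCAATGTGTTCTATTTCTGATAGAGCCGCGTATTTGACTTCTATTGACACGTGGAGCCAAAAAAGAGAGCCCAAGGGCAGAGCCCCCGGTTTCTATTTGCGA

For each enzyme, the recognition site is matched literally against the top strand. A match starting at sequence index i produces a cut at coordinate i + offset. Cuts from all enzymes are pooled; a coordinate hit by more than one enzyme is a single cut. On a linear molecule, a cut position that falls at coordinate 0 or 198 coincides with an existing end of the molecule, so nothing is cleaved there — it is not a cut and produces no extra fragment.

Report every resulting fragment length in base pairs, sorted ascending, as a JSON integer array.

[3,3,3,3,3,7,8,8,9,9,9,10,10,11,11,12,13,13,13,15,25]

Scan for sites:
  KluX (GAGC, off=0): starts [31, 118, 149, 162, 175] → cuts [31, 118, 149, 162, 175]
  VbrI (TTCTATT, off=2): starts [104, 134, 186] → cuts [106, 136, 188]
  QalX (TATT, off=2): starts [26, 107, 126, 137, 189] → cuts [28, 109, 128, 139, 191]
  EstIV (TCAATGT, off=1): starts [2, 41, 49, 64, 75, 84, 96] → cuts [3, 42, 50, 65, 76, 85, 97]

All cut coordinates (distinct, sorted): [3, 28, 31, 42, 50, 65, 76, 85, 97, 106, 109, 118, 128, 136, 139, 149, 162, 175, 188, 191]

Fragment lengths:
  [0,3): 3 bp
  [3,28): 25 bp
  [28,31): 3 bp
  [31,42): 11 bp
  [42,50): 8 bp
  [50,65): 15 bp
  [65,76): 11 bp
  [76,85): 9 bp
  [85,97): 12 bp
  [97,106): 9 bp
  [106,109): 3 bp
  [109,118): 9 bp
  [118,128): 10 bp
  [128,136): 8 bp
  [136,139): 3 bp
  [139,149): 10 bp
  [149,162): 13 bp
  [162,175): 13 bp
  [175,188): 13 bp
  [188,191): 3 bp
  [191,198): 7 bp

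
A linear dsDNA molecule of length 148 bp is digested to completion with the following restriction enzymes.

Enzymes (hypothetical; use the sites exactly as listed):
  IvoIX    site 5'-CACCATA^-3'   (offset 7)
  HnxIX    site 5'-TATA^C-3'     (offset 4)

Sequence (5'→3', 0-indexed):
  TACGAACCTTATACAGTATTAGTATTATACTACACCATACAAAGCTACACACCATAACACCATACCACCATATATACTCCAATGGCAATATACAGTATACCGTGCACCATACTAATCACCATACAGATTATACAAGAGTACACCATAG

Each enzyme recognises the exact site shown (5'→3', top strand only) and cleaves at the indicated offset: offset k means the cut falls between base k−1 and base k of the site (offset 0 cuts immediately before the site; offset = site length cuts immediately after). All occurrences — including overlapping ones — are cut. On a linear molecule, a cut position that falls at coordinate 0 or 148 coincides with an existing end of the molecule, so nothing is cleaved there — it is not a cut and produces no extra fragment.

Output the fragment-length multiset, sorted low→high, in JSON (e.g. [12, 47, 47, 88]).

Scan for sites:
  IvoIX (CACCATA, off=7): starts [32, 49, 57, 65, 104, 116, 140] → cuts [39, 56, 64, 72, 111, 123, 147]
  HnxIX (TATAC, off=4): starts [9, 25, 72, 88, 95, 128] → cuts [13, 29, 76, 92, 99, 132]

All cut coordinates (distinct, sorted): [13, 29, 39, 56, 64, 72, 76, 92, 99, 111, 123, 132, 147]

Fragment lengths:
  [0,13): 13 bp
  [13,29): 16 bp
  [29,39): 10 bp
  [39,56): 17 bp
  [56,64): 8 bp
  [64,72): 8 bp
  [72,76): 4 bp
  [76,92): 16 bp
  [92,99): 7 bp
  [99,111): 12 bp
  [111,123): 12 bp
  [123,132): 9 bp
  [132,147): 15 bp
  [147,148): 1 bp

[1,4,7,8,8,9,10,12,12,13,15,16,16,17]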